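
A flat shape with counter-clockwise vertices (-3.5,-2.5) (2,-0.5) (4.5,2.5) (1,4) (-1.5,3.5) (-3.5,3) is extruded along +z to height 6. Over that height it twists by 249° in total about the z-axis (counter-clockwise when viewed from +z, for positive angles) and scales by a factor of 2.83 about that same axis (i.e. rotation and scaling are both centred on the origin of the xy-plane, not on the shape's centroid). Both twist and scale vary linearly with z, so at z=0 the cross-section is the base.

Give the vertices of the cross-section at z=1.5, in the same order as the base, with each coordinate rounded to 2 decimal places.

t = z/height = 1.5/6 = 0.25
s = 1 + (scale-1)·z/height = 1 + (2.83-1)·1.5/6 = 1.457500
θ = twist·z/height = 249°·1.5/6 = 62.2500° = 1.086467 rad
cos θ = 0.465615, sin θ = 0.884988 (intermediates below are computed at full precision and shown rounded to 5 d.p.)
v1: (-3.5,-2.5) → rotate → (0.58282,-4.26149) → ×s → (0.84946,-6.21113) → (0.85,-6.21)
v2: (2,-0.5) → rotate → (1.37372,1.53717) → ×s → (2.00220,2.24042) → (2.00,2.24)
v3: (4.5,2.5) → rotate → (-0.11720,5.14648) → ×s → (-0.17082,7.50100) → (-0.17,7.50)
v4: (1,4) → rotate → (-3.07434,2.74745) → ×s → (-4.48084,4.00440) → (-4.48,4.00)
v5: (-1.5,3.5) → rotate → (-3.79588,0.30217) → ×s → (-5.53249,0.44041) → (-5.53,0.44)
v6: (-3.5,3) → rotate → (-4.28461,-1.70061) → ×s → (-6.24482,-2.47864) → (-6.24,-2.48)

Cross-section at z=1.5: (0.85,-6.21) (2.00,2.24) (-0.17,7.50) (-4.48,4.00) (-5.53,0.44) (-6.24,-2.48)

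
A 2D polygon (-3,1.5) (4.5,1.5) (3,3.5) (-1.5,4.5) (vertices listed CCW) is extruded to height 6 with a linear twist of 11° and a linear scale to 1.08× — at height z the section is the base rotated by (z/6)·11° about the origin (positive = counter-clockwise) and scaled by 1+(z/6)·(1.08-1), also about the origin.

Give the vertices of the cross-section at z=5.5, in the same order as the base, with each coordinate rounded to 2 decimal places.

Cross-section at z=5.5: (-3.45,1.02) (4.47,2.43) (2.51,4.26) (-2.43,4.47)

t = z/height = 5.5/6 = 0.916667
s = 1 + (scale-1)·z/height = 1 + (1.08-1)·5.5/6 = 1.073333
θ = twist·z/height = 11°·5.5/6 = 10.0833° = 0.175987 rad
cos θ = 0.984554, sin θ = 0.175080 (intermediates below are computed at full precision and shown rounded to 5 d.p.)
v1: (-3,1.5) → rotate → (-3.21628,0.95159) → ×s → (-3.45214,1.02137) → (-3.45,1.02)
v2: (4.5,1.5) → rotate → (4.16787,2.26469) → ×s → (4.47352,2.43077) → (4.47,2.43)
v3: (3,3.5) → rotate → (2.34088,3.97118) → ×s → (2.51255,4.26240) → (2.51,4.26)
v4: (-1.5,4.5) → rotate → (-2.26469,4.16787) → ×s → (-2.43077,4.47352) → (-2.43,4.47)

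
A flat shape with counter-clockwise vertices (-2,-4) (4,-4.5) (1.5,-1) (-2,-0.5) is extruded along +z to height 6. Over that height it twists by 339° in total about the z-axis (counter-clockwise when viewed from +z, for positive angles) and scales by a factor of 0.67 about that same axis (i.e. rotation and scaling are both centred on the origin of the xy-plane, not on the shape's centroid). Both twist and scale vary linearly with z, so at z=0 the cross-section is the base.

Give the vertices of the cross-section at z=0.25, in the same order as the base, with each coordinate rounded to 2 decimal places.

Cross-section at z=0.25: (-0.95,-4.31) (4.91,-3.34) (1.68,-0.60) (-1.79,-0.96)

t = z/height = 0.25/6 = 0.0416667
s = 1 + (scale-1)·z/height = 1 + (0.67-1)·0.25/6 = 0.986250
θ = twist·z/height = 339°·0.25/6 = 14.1250° = 0.246528 rad
cos θ = 0.969766, sin θ = 0.244038 (intermediates below are computed at full precision and shown rounded to 5 d.p.)
v1: (-2,-4) → rotate → (-0.96338,-4.36714) → ×s → (-0.95013,-4.30709) → (-0.95,-4.31)
v2: (4,-4.5) → rotate → (4.97723,-3.38779) → ×s → (4.90880,-3.34121) → (4.91,-3.34)
v3: (1.5,-1) → rotate → (1.69869,-0.60371) → ×s → (1.67533,-0.59541) → (1.68,-0.60)
v4: (-2,-0.5) → rotate → (-1.81751,-0.97296) → ×s → (-1.79252,-0.95958) → (-1.79,-0.96)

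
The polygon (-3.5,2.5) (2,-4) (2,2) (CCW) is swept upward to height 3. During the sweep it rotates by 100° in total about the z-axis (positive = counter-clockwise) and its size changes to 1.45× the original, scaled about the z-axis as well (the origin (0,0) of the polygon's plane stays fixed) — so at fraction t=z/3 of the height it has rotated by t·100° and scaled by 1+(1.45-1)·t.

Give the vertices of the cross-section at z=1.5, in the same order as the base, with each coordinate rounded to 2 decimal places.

Cross-section at z=1.5: (-5.10,-1.32) (5.33,-1.27) (-0.30,3.45)

t = z/height = 1.5/3 = 0.5
s = 1 + (scale-1)·z/height = 1 + (1.45-1)·1.5/3 = 1.225000
θ = twist·z/height = 100°·1.5/3 = 50.0000° = 0.872665 rad
cos θ = 0.642788, sin θ = 0.766044 (intermediates below are computed at full precision and shown rounded to 5 d.p.)
v1: (-3.5,2.5) → rotate → (-4.16487,-1.07419) → ×s → (-5.10196,-1.31588) → (-5.10,-1.32)
v2: (2,-4) → rotate → (4.34975,-1.03906) → ×s → (5.32845,-1.27285) → (5.33,-1.27)
v3: (2,2) → rotate → (-0.24651,2.81766) → ×s → (-0.30198,3.45164) → (-0.30,3.45)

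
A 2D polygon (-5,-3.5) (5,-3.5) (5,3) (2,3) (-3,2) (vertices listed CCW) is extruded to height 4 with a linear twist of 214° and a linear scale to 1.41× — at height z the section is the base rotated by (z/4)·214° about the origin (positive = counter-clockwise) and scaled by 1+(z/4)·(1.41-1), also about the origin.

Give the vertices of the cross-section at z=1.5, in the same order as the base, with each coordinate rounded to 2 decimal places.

t = z/height = 1.5/4 = 0.375
s = 1 + (scale-1)·z/height = 1 + (1.41-1)·1.5/4 = 1.153750
θ = twist·z/height = 214°·1.5/4 = 80.2500° = 1.400627 rad
cos θ = 0.169350, sin θ = 0.985556 (intermediates below are computed at full precision and shown rounded to 5 d.p.)
v1: (-5,-3.5) → rotate → (2.60270,-5.52050) → ×s → (3.00286,-6.36928) → (3.00,-6.37)
v2: (5,-3.5) → rotate → (4.29619,4.33506) → ×s → (4.95673,5.00157) → (4.96,5.00)
v3: (5,3) → rotate → (-2.10992,5.43583) → ×s → (-2.43432,6.27159) → (-2.43,6.27)
v4: (2,3) → rotate → (-2.61797,2.47916) → ×s → (-3.02048,2.86033) → (-3.02,2.86)
v5: (-3,2) → rotate → (-2.47916,-2.61797) → ×s → (-2.86033,-3.02048) → (-2.86,-3.02)

Cross-section at z=1.5: (3.00,-6.37) (4.96,5.00) (-2.43,6.27) (-3.02,2.86) (-2.86,-3.02)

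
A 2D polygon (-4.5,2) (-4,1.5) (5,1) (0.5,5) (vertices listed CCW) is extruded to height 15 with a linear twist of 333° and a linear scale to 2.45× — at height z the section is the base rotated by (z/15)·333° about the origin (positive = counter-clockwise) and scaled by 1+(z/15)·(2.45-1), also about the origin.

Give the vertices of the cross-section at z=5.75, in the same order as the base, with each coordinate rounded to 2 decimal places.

Cross-section at z=5.75: (1.81,-7.44) (1.95,-6.35) (-5.98,5.21) (-6.63,-4.14)

t = z/height = 5.75/15 = 0.383333
s = 1 + (scale-1)·z/height = 1 + (2.45-1)·5.75/15 = 1.555833
θ = twist·z/height = 333°·5.75/15 = 127.6500° = 2.227913 rad
cos θ = -0.610836, sin θ = 0.791757 (intermediates below are computed at full precision and shown rounded to 5 d.p.)
v1: (-4.5,2) → rotate → (1.16525,-4.78458) → ×s → (1.81293,-7.44401) → (1.81,-7.44)
v2: (-4,1.5) → rotate → (1.25571,-4.08328) → ×s → (1.95368,-6.35291) → (1.95,-6.35)
v3: (5,1) → rotate → (-3.84594,3.34795) → ×s → (-5.98364,5.20885) → (-5.98,5.21)
v4: (0.5,5) → rotate → (-4.26420,-2.65830) → ×s → (-6.63439,-4.13588) → (-6.63,-4.14)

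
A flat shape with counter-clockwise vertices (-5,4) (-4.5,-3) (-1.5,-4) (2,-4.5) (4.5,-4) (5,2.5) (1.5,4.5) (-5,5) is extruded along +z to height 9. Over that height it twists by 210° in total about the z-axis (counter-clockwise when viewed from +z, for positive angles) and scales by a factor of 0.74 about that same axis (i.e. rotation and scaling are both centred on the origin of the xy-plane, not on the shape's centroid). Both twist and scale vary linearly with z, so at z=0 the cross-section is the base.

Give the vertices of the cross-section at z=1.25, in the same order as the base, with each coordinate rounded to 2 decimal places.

Cross-section at z=1.25: (-6.09,1.02) (-2.38,-4.64) (0.62,-4.07) (3.80,-2.85) (5.67,-1.25) (3.03,4.45) (-0.85,4.49) (-6.56,1.86)

t = z/height = 1.25/9 = 0.138889
s = 1 + (scale-1)·z/height = 1 + (0.74-1)·1.25/9 = 0.963889
θ = twist·z/height = 210°·1.25/9 = 29.1667° = 0.509054 rad
cos θ = 0.873206, sin θ = 0.487352 (intermediates below are computed at full precision and shown rounded to 5 d.p.)
v1: (-5,4) → rotate → (-6.31544,1.05606) → ×s → (-6.08738,1.01793) → (-6.09,1.02)
v2: (-4.5,-3) → rotate → (-2.46737,-4.81270) → ×s → (-2.37827,-4.63891) → (-2.38,-4.64)
v3: (-1.5,-4) → rotate → (0.63960,-4.22385) → ×s → (0.61650,-4.07132) → (0.62,-4.07)
v4: (2,-4.5) → rotate → (3.93949,-2.95472) → ×s → (3.79723,-2.84802) → (3.80,-2.85)
v5: (4.5,-4) → rotate → (5.87883,-1.29974) → ×s → (5.66654,-1.25281) → (5.67,-1.25)
v6: (5,2.5) → rotate → (3.14765,4.61977) → ×s → (3.03398,4.45295) → (3.03,4.45)
v7: (1.5,4.5) → rotate → (-0.88327,4.66045) → ×s → (-0.85138,4.49216) → (-0.85,4.49)
v8: (-5,5) → rotate → (-6.80279,1.92927) → ×s → (-6.55713,1.85960) → (-6.56,1.86)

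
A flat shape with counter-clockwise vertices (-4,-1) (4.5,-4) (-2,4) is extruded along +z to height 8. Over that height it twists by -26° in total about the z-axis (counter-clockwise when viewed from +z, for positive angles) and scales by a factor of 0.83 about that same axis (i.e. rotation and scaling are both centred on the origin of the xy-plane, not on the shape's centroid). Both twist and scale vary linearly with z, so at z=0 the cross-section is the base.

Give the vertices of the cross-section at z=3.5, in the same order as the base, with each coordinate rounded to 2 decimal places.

t = z/height = 3.5/8 = 0.4375
s = 1 + (scale-1)·z/height = 1 + (0.83-1)·3.5/8 = 0.925625
θ = twist·z/height = -26°·3.5/8 = -11.3750° = -0.198531 rad
cos θ = 0.980357, sin θ = -0.197230 (intermediates below are computed at full precision and shown rounded to 5 d.p.)
v1: (-4,-1) → rotate → (-4.11866,-0.19144) → ×s → (-3.81233,-0.17720) → (-3.81,-0.18)
v2: (4.5,-4) → rotate → (3.62269,-4.80896) → ×s → (3.35325,-4.45130) → (3.35,-4.45)
v3: (-2,4) → rotate → (-1.17180,4.31589) → ×s → (-1.08464,3.99489) → (-1.08,3.99)

Cross-section at z=3.5: (-3.81,-0.18) (3.35,-4.45) (-1.08,3.99)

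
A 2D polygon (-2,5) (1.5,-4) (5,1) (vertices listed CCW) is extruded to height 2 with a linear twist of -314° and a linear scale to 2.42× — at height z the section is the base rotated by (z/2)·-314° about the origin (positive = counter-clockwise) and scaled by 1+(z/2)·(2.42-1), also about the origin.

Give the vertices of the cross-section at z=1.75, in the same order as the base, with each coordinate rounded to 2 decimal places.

t = z/height = 1.75/2 = 0.875
s = 1 + (scale-1)·z/height = 1 + (2.42-1)·1.75/2 = 2.242500
θ = twist·z/height = -314°·1.75/2 = -274.7500° = -4.795292 rad
cos θ = 0.082808, sin θ = 0.996566 (intermediates below are computed at full precision and shown rounded to 5 d.p.)
v1: (-2,5) → rotate → (-5.14844,-1.57909) → ×s → (-11.54539,-3.54111) → (-11.55,-3.54)
v2: (1.5,-4) → rotate → (4.11047,1.16362) → ×s → (9.21774,2.60941) → (9.22,2.61)
v3: (5,1) → rotate → (-0.58252,5.06564) → ×s → (-1.30631,11.35969) → (-1.31,11.36)

Cross-section at z=1.75: (-11.55,-3.54) (9.22,2.61) (-1.31,11.36)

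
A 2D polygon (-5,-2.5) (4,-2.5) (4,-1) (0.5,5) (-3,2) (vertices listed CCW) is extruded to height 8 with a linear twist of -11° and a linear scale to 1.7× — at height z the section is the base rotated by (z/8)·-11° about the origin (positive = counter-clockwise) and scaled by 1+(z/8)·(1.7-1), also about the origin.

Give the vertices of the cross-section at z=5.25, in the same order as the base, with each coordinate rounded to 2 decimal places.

Cross-section at z=5.25: (-7.70,-2.70) (5.33,-4.35) (5.61,-2.18) (1.64,7.15) (-3.98,3.45)

t = z/height = 5.25/8 = 0.65625
s = 1 + (scale-1)·z/height = 1 + (1.7-1)·5.25/8 = 1.459375
θ = twist·z/height = -11°·5.25/8 = -7.2188° = -0.125991 rad
cos θ = 0.992074, sin θ = -0.125658 (intermediates below are computed at full precision and shown rounded to 5 d.p.)
v1: (-5,-2.5) → rotate → (-5.27451,-1.85189) → ×s → (-7.69749,-2.70261) → (-7.70,-2.70)
v2: (4,-2.5) → rotate → (3.65415,-2.98282) → ×s → (5.33277,-4.35305) → (5.33,-4.35)
v3: (4,-1) → rotate → (3.84264,-1.49471) → ×s → (5.60785,-2.18134) → (5.61,-2.18)
v4: (0.5,5) → rotate → (1.12433,4.89754) → ×s → (1.64081,7.14735) → (1.64,7.15)
v5: (-3,2) → rotate → (-2.72491,2.36112) → ×s → (-3.97666,3.44576) → (-3.98,3.45)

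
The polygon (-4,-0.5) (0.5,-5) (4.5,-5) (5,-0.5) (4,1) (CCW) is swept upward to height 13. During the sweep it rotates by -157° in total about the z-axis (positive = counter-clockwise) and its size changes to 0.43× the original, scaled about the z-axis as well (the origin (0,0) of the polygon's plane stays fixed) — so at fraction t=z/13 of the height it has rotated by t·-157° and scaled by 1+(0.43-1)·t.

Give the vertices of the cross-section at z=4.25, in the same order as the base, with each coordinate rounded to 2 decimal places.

t = z/height = 4.25/13 = 0.326923
s = 1 + (scale-1)·z/height = 1 + (0.43-1)·4.25/13 = 0.813654
θ = twist·z/height = -157°·4.25/13 = -51.3269° = -0.895824 rad
cos θ = 0.624876, sin θ = -0.780724 (intermediates below are computed at full precision and shown rounded to 5 d.p.)
v1: (-4,-0.5) → rotate → (-2.88987,2.81046) → ×s → (-2.35135,2.28674) → (-2.35,2.29)
v2: (0.5,-5) → rotate → (-3.59118,-3.51474) → ×s → (-2.92198,-2.85978) → (-2.92,-2.86)
v3: (4.5,-5) → rotate → (-1.09168,-6.63764) → ×s → (-0.88825,-5.40074) → (-0.89,-5.40)
v4: (5,-0.5) → rotate → (2.73402,-4.21606) → ×s → (2.22454,-3.43041) → (2.22,-3.43)
v5: (4,1) → rotate → (3.28023,-2.49802) → ×s → (2.66897,-2.03252) → (2.67,-2.03)

Cross-section at z=4.25: (-2.35,2.29) (-2.92,-2.86) (-0.89,-5.40) (2.22,-3.43) (2.67,-2.03)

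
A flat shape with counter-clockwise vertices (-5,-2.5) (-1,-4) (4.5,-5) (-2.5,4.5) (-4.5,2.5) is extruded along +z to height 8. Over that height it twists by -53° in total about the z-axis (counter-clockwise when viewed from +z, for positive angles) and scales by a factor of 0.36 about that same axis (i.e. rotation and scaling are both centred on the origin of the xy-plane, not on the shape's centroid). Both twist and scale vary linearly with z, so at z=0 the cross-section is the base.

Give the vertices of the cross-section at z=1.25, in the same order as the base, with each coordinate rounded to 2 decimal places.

t = z/height = 1.25/8 = 0.15625
s = 1 + (scale-1)·z/height = 1 + (0.36-1)·1.25/8 = 0.900000
θ = twist·z/height = -53°·1.25/8 = -8.2813° = -0.144535 rad
cos θ = 0.989573, sin θ = -0.144032 (intermediates below are computed at full precision and shown rounded to 5 d.p.)
v1: (-5,-2.5) → rotate → (-5.30795,-1.75377) → ×s → (-4.77715,-1.57839) → (-4.78,-1.58)
v2: (-1,-4) → rotate → (-1.56570,-3.81426) → ×s → (-1.40913,-3.43283) → (-1.41,-3.43)
v3: (4.5,-5) → rotate → (3.73292,-5.59601) → ×s → (3.35962,-5.03641) → (3.36,-5.04)
v4: (-2.5,4.5) → rotate → (-1.82579,4.81316) → ×s → (-1.64321,4.33184) → (-1.64,4.33)
v5: (-4.5,2.5) → rotate → (-4.09300,3.12208) → ×s → (-3.68370,2.80987) → (-3.68,2.81)

Cross-section at z=1.25: (-4.78,-1.58) (-1.41,-3.43) (3.36,-5.04) (-1.64,4.33) (-3.68,2.81)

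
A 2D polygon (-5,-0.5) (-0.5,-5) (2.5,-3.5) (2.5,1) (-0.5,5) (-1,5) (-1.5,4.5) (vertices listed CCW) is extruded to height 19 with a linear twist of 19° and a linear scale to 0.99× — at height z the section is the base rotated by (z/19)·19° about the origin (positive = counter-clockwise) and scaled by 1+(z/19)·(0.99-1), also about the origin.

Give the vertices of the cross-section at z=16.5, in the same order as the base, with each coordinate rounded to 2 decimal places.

Cross-section at z=16.5: (-4.61,-1.88) (0.93,-4.89) (3.36,-2.62) (2.09,1.65) (-1.88,4.61) (-2.36,4.47) (-2.69,3.85)

t = z/height = 16.5/19 = 0.868421
s = 1 + (scale-1)·z/height = 1 + (0.99-1)·16.5/19 = 0.991316
θ = twist·z/height = 19°·16.5/19 = 16.5000° = 0.287979 rad
cos θ = 0.958820, sin θ = 0.284015 (intermediates below are computed at full precision and shown rounded to 5 d.p.)
v1: (-5,-0.5) → rotate → (-4.65209,-1.89949) → ×s → (-4.61169,-1.88299) → (-4.61,-1.88)
v2: (-0.5,-5) → rotate → (0.94067,-4.93611) → ×s → (0.93250,-4.89324) → (0.93,-4.89)
v3: (2.5,-3.5) → rotate → (3.39110,-2.64583) → ×s → (3.36165,-2.62285) → (3.36,-2.62)
v4: (2.5,1) → rotate → (2.11303,1.66886) → ×s → (2.09468,1.65437) → (2.09,1.65)
v5: (-0.5,5) → rotate → (-1.89949,4.65209) → ×s → (-1.88299,4.61169) → (-1.88,4.61)
v6: (-1,5) → rotate → (-2.37890,4.51008) → ×s → (-2.35824,4.47092) → (-2.36,4.47)
v7: (-1.5,4.5) → rotate → (-2.71630,3.88867) → ×s → (-2.69271,3.85490) → (-2.69,3.85)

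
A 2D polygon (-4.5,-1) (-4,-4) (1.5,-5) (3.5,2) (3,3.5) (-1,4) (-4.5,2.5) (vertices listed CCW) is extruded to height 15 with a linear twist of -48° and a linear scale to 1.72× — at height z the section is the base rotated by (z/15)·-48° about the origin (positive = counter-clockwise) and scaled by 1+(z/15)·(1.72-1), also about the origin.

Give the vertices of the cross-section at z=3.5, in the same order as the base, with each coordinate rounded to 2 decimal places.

Cross-section at z=3.5: (-5.38,-0.12) (-5.49,-3.68) (0.58,-6.07) (4.46,1.50) (4.23,3.33) (-0.24,4.81) (-4.59,3.89)

t = z/height = 3.5/15 = 0.233333
s = 1 + (scale-1)·z/height = 1 + (1.72-1)·3.5/15 = 1.168000
θ = twist·z/height = -48°·3.5/15 = -11.2000° = -0.195477 rad
cos θ = 0.980955, sin θ = -0.194234 (intermediates below are computed at full precision and shown rounded to 5 d.p.)
v1: (-4.5,-1) → rotate → (-4.60853,-0.10690) → ×s → (-5.38277,-0.12486) → (-5.38,-0.12)
v2: (-4,-4) → rotate → (-4.70076,-3.14688) → ×s → (-5.49049,-3.67556) → (-5.49,-3.68)
v3: (1.5,-5) → rotate → (0.50026,-5.19613) → ×s → (0.58430,-6.06908) → (0.58,-6.07)
v4: (3.5,2) → rotate → (3.82181,1.28209) → ×s → (4.46388,1.49748) → (4.46,1.50)
v5: (3,3.5) → rotate → (3.62269,2.85064) → ×s → (4.23130,3.32955) → (4.23,3.33)
v6: (-1,4) → rotate → (-0.20402,4.11805) → ×s → (-0.23829,4.80989) → (-0.24,4.81)
v7: (-4.5,2.5) → rotate → (-3.92871,3.32644) → ×s → (-4.58874,3.88528) → (-4.59,3.89)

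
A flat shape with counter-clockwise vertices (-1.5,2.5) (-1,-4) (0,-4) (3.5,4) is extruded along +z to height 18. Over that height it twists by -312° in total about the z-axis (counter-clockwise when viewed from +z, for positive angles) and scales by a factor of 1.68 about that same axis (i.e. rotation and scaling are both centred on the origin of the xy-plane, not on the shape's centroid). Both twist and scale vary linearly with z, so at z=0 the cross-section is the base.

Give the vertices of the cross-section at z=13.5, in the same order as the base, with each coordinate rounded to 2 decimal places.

t = z/height = 13.5/18 = 0.75
s = 1 + (scale-1)·z/height = 1 + (1.68-1)·13.5/18 = 1.510000
θ = twist·z/height = -312°·13.5/18 = -234.0000° = -4.084070 rad
cos θ = -0.587785, sin θ = 0.809017 (intermediates below are computed at full precision and shown rounded to 5 d.p.)
v1: (-1.5,2.5) → rotate → (-1.14086,-2.68299) → ×s → (-1.72271,-4.05131) → (-1.72,-4.05)
v2: (-1,-4) → rotate → (3.82385,1.54212) → ×s → (5.77402,2.32861) → (5.77,2.33)
v3: (0,-4) → rotate → (3.23607,2.35114) → ×s → (4.88646,3.55022) → (4.89,3.55)
v4: (3.5,4) → rotate → (-5.29332,0.48042) → ×s → (-7.99291,0.72543) → (-7.99,0.73)

Cross-section at z=13.5: (-1.72,-4.05) (5.77,2.33) (4.89,3.55) (-7.99,0.73)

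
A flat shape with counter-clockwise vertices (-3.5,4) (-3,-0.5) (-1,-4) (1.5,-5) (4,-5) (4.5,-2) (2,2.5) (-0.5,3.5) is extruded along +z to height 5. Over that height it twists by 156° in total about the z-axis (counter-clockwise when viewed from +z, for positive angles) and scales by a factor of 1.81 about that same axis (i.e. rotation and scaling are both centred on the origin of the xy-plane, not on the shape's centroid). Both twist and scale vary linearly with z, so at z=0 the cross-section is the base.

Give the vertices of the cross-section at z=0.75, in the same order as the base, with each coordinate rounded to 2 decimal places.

Cross-section at z=0.75: (-5.38,2.56) (-2.87,-1.85) (0.75,-4.56) (3.77,-4.48) (6.34,-3.36) (5.52,-0.05) (0.95,3.46) (-2.07,3.38)

t = z/height = 0.75/5 = 0.15
s = 1 + (scale-1)·z/height = 1 + (1.81-1)·0.75/5 = 1.121500
θ = twist·z/height = 156°·0.75/5 = 23.4000° = 0.408407 rad
cos θ = 0.917755, sin θ = 0.397148 (intermediates below are computed at full precision and shown rounded to 5 d.p.)
v1: (-3.5,4) → rotate → (-4.80073,2.28100) → ×s → (-5.38402,2.55814) → (-5.38,2.56)
v2: (-3,-0.5) → rotate → (-2.55469,-1.65032) → ×s → (-2.86508,-1.85083) → (-2.87,-1.85)
v3: (-1,-4) → rotate → (0.67084,-4.06817) → ×s → (0.75234,-4.56245) → (0.75,-4.56)
v4: (1.5,-5) → rotate → (3.36237,-3.99305) → ×s → (3.77090,-4.47821) → (3.77,-4.48)
v5: (4,-5) → rotate → (5.65676,-3.00018) → ×s → (6.34405,-3.36470) → (6.34,-3.36)
v6: (4.5,-2) → rotate → (4.92419,-0.04834) → ×s → (5.52248,-0.05422) → (5.52,-0.05)
v7: (2,2.5) → rotate → (0.84264,3.08868) → ×s → (0.94502,3.46396) → (0.95,3.46)
v8: (-0.5,3.5) → rotate → (-1.84889,3.01357) → ×s → (-2.07354,3.37972) → (-2.07,3.38)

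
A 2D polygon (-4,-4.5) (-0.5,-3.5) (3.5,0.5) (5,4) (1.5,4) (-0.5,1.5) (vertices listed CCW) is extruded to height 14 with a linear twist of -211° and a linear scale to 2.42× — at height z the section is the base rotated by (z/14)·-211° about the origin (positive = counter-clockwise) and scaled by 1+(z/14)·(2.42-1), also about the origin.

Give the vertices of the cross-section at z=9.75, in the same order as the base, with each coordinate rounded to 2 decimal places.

t = z/height = 9.75/14 = 0.696429
s = 1 + (scale-1)·z/height = 1 + (2.42-1)·9.75/14 = 1.988929
θ = twist·z/height = -211°·9.75/14 = -146.9464° = -2.564699 rad
cos θ = -0.838161, sin θ = -0.545423 (intermediates below are computed at full precision and shown rounded to 5 d.p.)
v1: (-4,-4.5) → rotate → (0.89824,5.95342) → ×s → (1.78654,11.84092) → (1.79,11.84)
v2: (-0.5,-3.5) → rotate → (-1.48990,3.20627) → ×s → (-2.96330,6.37705) → (-2.96,6.38)
v3: (3.5,0.5) → rotate → (-2.66085,-2.32806) → ×s → (-5.29224,-4.63035) → (-5.29,-4.63)
v4: (5,4) → rotate → (-2.00911,-6.07976) → ×s → (-3.99598,-12.09221) → (-4.00,-12.09)
v5: (1.5,4) → rotate → (0.92445,-4.17078) → ×s → (1.83867,-8.29538) → (1.84,-8.30)
v6: (-0.5,1.5) → rotate → (1.23721,-0.98453) → ×s → (2.46073,-1.95816) → (2.46,-1.96)

Cross-section at z=9.75: (1.79,11.84) (-2.96,6.38) (-5.29,-4.63) (-4.00,-12.09) (1.84,-8.30) (2.46,-1.96)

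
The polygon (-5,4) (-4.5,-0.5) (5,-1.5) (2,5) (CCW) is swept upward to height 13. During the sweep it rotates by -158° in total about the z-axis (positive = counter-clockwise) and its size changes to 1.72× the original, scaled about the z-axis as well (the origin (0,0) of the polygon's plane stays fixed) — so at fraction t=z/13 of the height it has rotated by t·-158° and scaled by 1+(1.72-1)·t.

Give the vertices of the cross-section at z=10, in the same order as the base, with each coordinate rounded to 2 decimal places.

Cross-section at z=10: (9.36,3.37) (3.00,6.37) (-6.05,-5.40) (5.00,-6.71)

t = z/height = 10/13 = 0.769231
s = 1 + (scale-1)·z/height = 1 + (1.72-1)·10/13 = 1.553846
θ = twist·z/height = -158°·10/13 = -121.5385° = -2.121246 rad
cos θ = -0.523071, sin θ = -0.852289 (intermediates below are computed at full precision and shown rounded to 5 d.p.)
v1: (-5,4) → rotate → (6.02451,2.16916) → ×s → (9.36116,3.37055) → (9.36,3.37)
v2: (-4.5,-0.5) → rotate → (1.92767,4.09684) → ×s → (2.99531,6.36585) → (3.00,6.37)
v3: (5,-1.5) → rotate → (-3.89379,-3.47684) → ×s → (-6.05035,-5.40247) → (-6.05,-5.40)
v4: (2,5) → rotate → (3.21530,-4.31993) → ×s → (4.99609,-6.71251) → (5.00,-6.71)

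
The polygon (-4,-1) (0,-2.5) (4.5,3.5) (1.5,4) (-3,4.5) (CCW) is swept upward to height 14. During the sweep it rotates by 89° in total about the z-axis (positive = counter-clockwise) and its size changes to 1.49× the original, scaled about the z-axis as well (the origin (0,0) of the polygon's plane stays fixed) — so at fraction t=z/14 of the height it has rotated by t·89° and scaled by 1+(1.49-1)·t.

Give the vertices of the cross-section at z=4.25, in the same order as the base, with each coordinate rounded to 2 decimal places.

t = z/height = 4.25/14 = 0.303571
s = 1 + (scale-1)·z/height = 1 + (1.49-1)·4.25/14 = 1.148750
θ = twist·z/height = 89°·4.25/14 = 27.0179° = 0.471551 rad
cos θ = 0.890865, sin θ = 0.454268 (intermediates below are computed at full precision and shown rounded to 5 d.p.)
v1: (-4,-1) → rotate → (-3.10919,-2.70794) → ×s → (-3.57168,-3.11074) → (-3.57,-3.11)
v2: (0,-2.5) → rotate → (1.13567,-2.22716) → ×s → (1.30460,-2.55845) → (1.30,-2.56)
v3: (4.5,3.5) → rotate → (2.41895,5.16223) → ×s → (2.77877,5.93012) → (2.78,5.93)
v4: (1.5,4) → rotate → (-0.48078,4.24486) → ×s → (-0.55229,4.87629) → (-0.55,4.88)
v5: (-3,4.5) → rotate → (-4.71680,2.64609) → ×s → (-5.41843,3.03969) → (-5.42,3.04)

Cross-section at z=4.25: (-3.57,-3.11) (1.30,-2.56) (2.78,5.93) (-0.55,4.88) (-5.42,3.04)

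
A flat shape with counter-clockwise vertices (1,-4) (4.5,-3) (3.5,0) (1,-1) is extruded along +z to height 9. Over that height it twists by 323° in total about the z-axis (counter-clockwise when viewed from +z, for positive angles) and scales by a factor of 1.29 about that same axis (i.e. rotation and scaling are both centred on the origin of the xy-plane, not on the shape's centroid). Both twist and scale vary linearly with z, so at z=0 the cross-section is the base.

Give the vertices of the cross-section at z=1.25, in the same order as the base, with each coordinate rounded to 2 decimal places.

Cross-section at z=1.25: (3.67,-2.22) (5.52,1.09) (2.58,2.57) (1.47,0.00)

t = z/height = 1.25/9 = 0.138889
s = 1 + (scale-1)·z/height = 1 + (1.29-1)·1.25/9 = 1.040278
θ = twist·z/height = 323°·1.25/9 = 44.8611° = 0.782974 rad
cos θ = 0.708819, sin θ = 0.705391 (intermediates below are computed at full precision and shown rounded to 5 d.p.)
v1: (1,-4) → rotate → (3.53038,-2.12988) → ×s → (3.67258,-2.21567) → (3.67,-2.22)
v2: (4.5,-3) → rotate → (5.30586,1.04780) → ×s → (5.51956,1.09000) → (5.52,1.09)
v3: (3.5,0) → rotate → (2.48087,2.46887) → ×s → (2.58079,2.56831) → (2.58,2.57)
v4: (1,-1) → rotate → (1.41421,-0.00343) → ×s → (1.47117,-0.00357) → (1.47,0.00)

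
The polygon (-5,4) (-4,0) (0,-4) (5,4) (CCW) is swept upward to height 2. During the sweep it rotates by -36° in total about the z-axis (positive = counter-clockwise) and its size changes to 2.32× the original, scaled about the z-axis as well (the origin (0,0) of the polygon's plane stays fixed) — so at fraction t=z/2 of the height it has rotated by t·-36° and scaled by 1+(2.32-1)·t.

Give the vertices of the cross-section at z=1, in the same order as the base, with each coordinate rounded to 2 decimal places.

t = z/height = 1/2 = 0.5
s = 1 + (scale-1)·z/height = 1 + (2.32-1)·1/2 = 1.660000
θ = twist·z/height = -36°·1/2 = -18.0000° = -0.314159 rad
cos θ = 0.951057, sin θ = -0.309017 (intermediates below are computed at full precision and shown rounded to 5 d.p.)
v1: (-5,4) → rotate → (-3.51921,5.34931) → ×s → (-5.84190,8.87986) → (-5.84,8.88)
v2: (-4,0) → rotate → (-3.80423,1.23607) → ×s → (-6.31502,2.05187) → (-6.32,2.05)
v3: (0,-4) → rotate → (-1.23607,-3.80423) → ×s → (-2.05187,-6.31502) → (-2.05,-6.32)
v4: (5,4) → rotate → (5.99135,2.25914) → ×s → (9.94564,3.75017) → (9.95,3.75)

Cross-section at z=1: (-5.84,8.88) (-6.32,2.05) (-2.05,-6.32) (9.95,3.75)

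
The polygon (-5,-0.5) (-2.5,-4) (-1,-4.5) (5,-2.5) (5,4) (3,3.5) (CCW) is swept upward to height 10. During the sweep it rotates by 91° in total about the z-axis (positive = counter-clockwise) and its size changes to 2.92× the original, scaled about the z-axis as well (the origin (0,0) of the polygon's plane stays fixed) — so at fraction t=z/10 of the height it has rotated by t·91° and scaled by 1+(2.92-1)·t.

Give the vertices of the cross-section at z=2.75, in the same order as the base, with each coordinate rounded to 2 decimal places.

Cross-section at z=2.75: (-6.60,-3.92) (-0.88,-7.15) (1.52,-6.88) (8.54,-0.23) (4.34,8.77) (1.89,6.79)

t = z/height = 2.75/10 = 0.275
s = 1 + (scale-1)·z/height = 1 + (2.92-1)·2.75/10 = 1.528000
θ = twist·z/height = 91°·2.75/10 = 25.0250° = 0.436769 rad
cos θ = 0.906123, sin θ = 0.423014 (intermediates below are computed at full precision and shown rounded to 5 d.p.)
v1: (-5,-0.5) → rotate → (-4.31911,-2.56813) → ×s → (-6.59960,-3.92410) → (-6.60,-3.92)
v2: (-2.5,-4) → rotate → (-0.57325,-4.68203) → ×s → (-0.87593,-7.15414) → (-0.88,-7.15)
v3: (-1,-4.5) → rotate → (0.99744,-4.50057) → ×s → (1.52409,-6.87687) → (1.52,-6.88)
v4: (5,-2.5) → rotate → (5.58815,-0.15024) → ×s → (8.53869,-0.22957) → (8.54,-0.23)
v5: (5,4) → rotate → (2.83856,5.73956) → ×s → (4.33732,8.77005) → (4.34,8.77)
v6: (3,3.5) → rotate → (1.23782,4.44047) → ×s → (1.89139,6.78504) → (1.89,6.79)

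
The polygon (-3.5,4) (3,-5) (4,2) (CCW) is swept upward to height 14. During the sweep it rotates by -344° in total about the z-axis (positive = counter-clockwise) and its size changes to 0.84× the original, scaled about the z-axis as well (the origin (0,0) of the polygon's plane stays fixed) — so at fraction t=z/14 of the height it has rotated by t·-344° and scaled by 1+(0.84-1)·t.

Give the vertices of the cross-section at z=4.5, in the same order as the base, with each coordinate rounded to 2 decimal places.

t = z/height = 4.5/14 = 0.321429
s = 1 + (scale-1)·z/height = 1 + (0.84-1)·4.5/14 = 0.948571
θ = twist·z/height = -344°·4.5/14 = -110.5714° = -1.929835 rad
cos θ = -0.351375, sin θ = -0.936235 (intermediates below are computed at full precision and shown rounded to 5 d.p.)
v1: (-3.5,4) → rotate → (4.97475,1.87132) → ×s → (4.71891,1.77508) → (4.72,1.78)
v2: (3,-5) → rotate → (-5.73530,-1.05183) → ×s → (-5.44034,-0.99774) → (-5.44,-1.00)
v3: (4,2) → rotate → (0.46697,-4.44769) → ×s → (0.44295,-4.21895) → (0.44,-4.22)

Cross-section at z=4.5: (4.72,1.78) (-5.44,-1.00) (0.44,-4.22)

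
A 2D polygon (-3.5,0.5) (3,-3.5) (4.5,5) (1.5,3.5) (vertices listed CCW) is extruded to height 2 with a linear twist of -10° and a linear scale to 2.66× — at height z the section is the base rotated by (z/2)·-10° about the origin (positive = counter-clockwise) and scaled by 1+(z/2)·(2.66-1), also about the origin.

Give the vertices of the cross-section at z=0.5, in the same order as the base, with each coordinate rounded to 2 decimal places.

t = z/height = 0.5/2 = 0.25
s = 1 + (scale-1)·z/height = 1 + (2.66-1)·0.5/2 = 1.415000
θ = twist·z/height = -10°·0.5/2 = -2.5000° = -0.043633 rad
cos θ = 0.999048, sin θ = -0.043619 (intermediates below are computed at full precision and shown rounded to 5 d.p.)
v1: (-3.5,0.5) → rotate → (-3.47486,0.65219) → ×s → (-4.91693,0.92285) → (-4.92,0.92)
v2: (3,-3.5) → rotate → (2.84448,-3.62753) → ×s → (4.02493,-5.13295) → (4.02,-5.13)
v3: (4.5,5) → rotate → (4.71381,4.79895) → ×s → (6.67005,6.79052) → (6.67,6.79)
v4: (1.5,3.5) → rotate → (1.65124,3.43124) → ×s → (2.33650,4.85520) → (2.34,4.86)

Cross-section at z=0.5: (-4.92,0.92) (4.02,-5.13) (6.67,6.79) (2.34,4.86)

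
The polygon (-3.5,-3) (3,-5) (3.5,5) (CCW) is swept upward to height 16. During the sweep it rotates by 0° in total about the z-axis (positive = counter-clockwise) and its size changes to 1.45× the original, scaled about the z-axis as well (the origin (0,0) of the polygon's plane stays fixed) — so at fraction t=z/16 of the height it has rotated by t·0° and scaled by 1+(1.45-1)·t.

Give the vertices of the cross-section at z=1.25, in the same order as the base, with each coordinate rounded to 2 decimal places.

Cross-section at z=1.25: (-3.62,-3.11) (3.11,-5.18) (3.62,5.18)

t = z/height = 1.25/16 = 0.078125
s = 1 + (scale-1)·z/height = 1 + (1.45-1)·1.25/16 = 1.035156
θ = twist·z/height = 0°·1.25/16 = 0.0000° = 0.000000 rad
cos θ = 1.000000, sin θ = 0.000000 (intermediates below are computed at full precision and shown rounded to 5 d.p.)
v1: (-3.5,-3) → rotate → (-3.50000,-3.00000) → ×s → (-3.62305,-3.10547) → (-3.62,-3.11)
v2: (3,-5) → rotate → (3.00000,-5.00000) → ×s → (3.10547,-5.17578) → (3.11,-5.18)
v3: (3.5,5) → rotate → (3.50000,5.00000) → ×s → (3.62305,5.17578) → (3.62,5.18)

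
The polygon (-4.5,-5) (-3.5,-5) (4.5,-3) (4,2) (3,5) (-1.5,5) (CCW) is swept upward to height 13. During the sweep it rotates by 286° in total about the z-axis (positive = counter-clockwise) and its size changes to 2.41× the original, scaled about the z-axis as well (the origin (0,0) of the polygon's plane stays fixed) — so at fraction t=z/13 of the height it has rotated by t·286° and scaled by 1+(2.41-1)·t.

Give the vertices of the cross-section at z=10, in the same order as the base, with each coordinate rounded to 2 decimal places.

t = z/height = 10/13 = 0.769231
s = 1 + (scale-1)·z/height = 1 + (2.41-1)·10/13 = 2.084615
θ = twist·z/height = 286°·10/13 = 220.0000° = 3.839724 rad
cos θ = -0.766044, sin θ = -0.642788 (intermediates below are computed at full precision and shown rounded to 5 d.p.)
v1: (-4.5,-5) → rotate → (0.23326,6.72277) → ×s → (0.48626,14.01438) → (0.49,14.01)
v2: (-3.5,-5) → rotate → (-0.53278,6.07998) → ×s → (-1.11065,12.67442) → (-1.11,12.67)
v3: (4.5,-3) → rotate → (-5.37556,-0.59441) → ×s → (-11.20598,-1.23912) → (-11.21,-1.24)
v4: (4,2) → rotate → (-1.77860,-4.10324) → ×s → (-3.70770,-8.55368) → (-3.71,-8.55)
v5: (3,5) → rotate → (0.91580,-5.75859) → ×s → (1.90910,-12.00443) → (1.91,-12.00)
v6: (-1.5,5) → rotate → (4.36300,-2.86604) → ×s → (9.09519,-5.97459) → (9.10,-5.97)

Cross-section at z=10: (0.49,14.01) (-1.11,12.67) (-11.21,-1.24) (-3.71,-8.55) (1.91,-12.00) (9.10,-5.97)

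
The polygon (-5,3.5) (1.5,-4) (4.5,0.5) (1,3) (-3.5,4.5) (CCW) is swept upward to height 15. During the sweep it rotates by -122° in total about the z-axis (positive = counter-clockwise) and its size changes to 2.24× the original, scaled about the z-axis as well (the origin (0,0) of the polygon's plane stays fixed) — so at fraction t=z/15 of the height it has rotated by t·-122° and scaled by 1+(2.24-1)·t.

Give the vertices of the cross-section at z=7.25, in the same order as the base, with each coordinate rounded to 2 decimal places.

Cross-section at z=7.25: (0.67,9.74) (-4.24,-5.35) (4.40,-5.75) (4.94,1.10) (3.28,8.51)

t = z/height = 7.25/15 = 0.483333
s = 1 + (scale-1)·z/height = 1 + (2.24-1)·7.25/15 = 1.599333
θ = twist·z/height = -122°·7.25/15 = -58.9667° = -1.029162 rad
cos θ = 0.515537, sin θ = -0.856868 (intermediates below are computed at full precision and shown rounded to 5 d.p.)
v1: (-5,3.5) → rotate → (0.42135,6.08872) → ×s → (0.67388,9.73789) → (0.67,9.74)
v2: (1.5,-4) → rotate → (-2.65417,-3.34745) → ×s → (-4.24489,-5.35369) → (-4.24,-5.35)
v3: (4.5,0.5) → rotate → (2.74835,-3.59814) → ×s → (4.39553,-5.75462) → (4.40,-5.75)
v4: (1,3) → rotate → (3.08614,0.68974) → ×s → (4.93577,1.10313) → (4.94,1.10)
v5: (-3.5,4.5) → rotate → (2.05153,5.31895) → ×s → (3.28107,8.50678) → (3.28,8.51)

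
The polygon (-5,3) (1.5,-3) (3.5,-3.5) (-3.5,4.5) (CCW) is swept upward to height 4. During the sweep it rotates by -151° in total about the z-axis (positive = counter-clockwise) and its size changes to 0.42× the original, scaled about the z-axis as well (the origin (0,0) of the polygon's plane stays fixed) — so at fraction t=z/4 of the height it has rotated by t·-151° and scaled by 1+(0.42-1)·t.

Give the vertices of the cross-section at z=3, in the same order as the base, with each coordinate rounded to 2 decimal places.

Cross-section at z=3: (2.67,1.93) (-1.89,-0.11) (-2.60,-1.04) (3.12,0.81)

t = z/height = 3/4 = 0.75
s = 1 + (scale-1)·z/height = 1 + (0.42-1)·3/4 = 0.565000
θ = twist·z/height = -151°·3/4 = -113.2500° = -1.976585 rad
cos θ = -0.394744, sin θ = -0.918791 (intermediates below are computed at full precision and shown rounded to 5 d.p.)
v1: (-5,3) → rotate → (4.73009,3.40972) → ×s → (2.67250,1.92649) → (2.67,1.93)
v2: (1.5,-3) → rotate → (-3.34849,-0.19396) → ×s → (-1.89190,-0.10958) → (-1.89,-0.11)
v3: (3.5,-3.5) → rotate → (-4.59737,-1.83417) → ×s → (-2.59752,-1.03630) → (-2.60,-1.04)
v4: (-3.5,4.5) → rotate → (5.51616,1.43942) → ×s → (3.11663,0.81327) → (3.12,0.81)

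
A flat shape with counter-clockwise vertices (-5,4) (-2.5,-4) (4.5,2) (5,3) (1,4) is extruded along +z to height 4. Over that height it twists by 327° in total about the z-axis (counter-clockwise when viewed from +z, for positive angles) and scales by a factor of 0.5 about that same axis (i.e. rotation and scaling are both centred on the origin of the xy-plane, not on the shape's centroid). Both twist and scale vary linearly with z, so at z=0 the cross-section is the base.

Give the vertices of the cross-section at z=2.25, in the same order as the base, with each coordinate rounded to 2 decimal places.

t = z/height = 2.25/4 = 0.5625
s = 1 + (scale-1)·z/height = 1 + (0.5-1)·2.25/4 = 0.718750
θ = twist·z/height = 327°·2.25/4 = 183.9375° = 3.210315 rad
cos θ = -0.997640, sin θ = -0.068668 (intermediates below are computed at full precision and shown rounded to 5 d.p.)
v1: (-5,4) → rotate → (5.26287,-3.64722) → ×s → (3.78269,-2.62144) → (3.78,-2.62)
v2: (-2.5,-4) → rotate → (2.21943,4.16223) → ×s → (1.59521,2.99160) → (1.60,2.99)
v3: (4.5,2) → rotate → (-4.35204,-2.30429) → ×s → (-3.12803,-1.65621) → (-3.13,-1.66)
v4: (5,3) → rotate → (-4.78219,-3.33626) → ×s → (-3.43720,-2.39794) → (-3.44,-2.40)
v5: (1,4) → rotate → (-0.72297,-4.05923) → ×s → (-0.51963,-2.91757) → (-0.52,-2.92)

Cross-section at z=2.25: (3.78,-2.62) (1.60,2.99) (-3.13,-1.66) (-3.44,-2.40) (-0.52,-2.92)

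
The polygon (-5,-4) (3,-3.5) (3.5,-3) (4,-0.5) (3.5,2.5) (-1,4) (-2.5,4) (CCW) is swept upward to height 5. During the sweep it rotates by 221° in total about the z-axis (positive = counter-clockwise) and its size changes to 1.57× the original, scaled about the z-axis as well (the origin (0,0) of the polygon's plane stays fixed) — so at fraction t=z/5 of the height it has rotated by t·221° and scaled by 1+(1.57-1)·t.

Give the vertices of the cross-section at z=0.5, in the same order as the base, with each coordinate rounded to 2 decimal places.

Cross-section at z=0.5: (-3.31,-5.91) (4.33,-2.23) (4.62,-1.55) (4.12,1.10) (2.43,3.84) (-2.57,3.52) (-4.04,2.92)

t = z/height = 0.5/5 = 0.1
s = 1 + (scale-1)·z/height = 1 + (1.57-1)·0.5/5 = 1.057000
θ = twist·z/height = 221°·0.5/5 = 22.1000° = 0.385718 rad
cos θ = 0.926529, sin θ = 0.376224 (intermediates below are computed at full precision and shown rounded to 5 d.p.)
v1: (-5,-4) → rotate → (-3.12775,-5.58724) → ×s → (-3.30603,-5.90571) → (-3.31,-5.91)
v2: (3,-3.5) → rotate → (4.09637,-2.11418) → ×s → (4.32986,-2.23469) → (4.33,-2.23)
v3: (3.5,-3) → rotate → (4.37152,-1.46280) → ×s → (4.62070,-1.54618) → (4.62,-1.55)
v4: (4,-0.5) → rotate → (3.89423,1.04163) → ×s → (4.11620,1.10101) → (4.12,1.10)
v5: (3.5,2.5) → rotate → (2.30229,3.63311) → ×s → (2.43352,3.84019) → (2.43,3.84)
v6: (-1,4) → rotate → (-2.43143,3.32989) → ×s → (-2.57002,3.51969) → (-2.57,3.52)
v7: (-2.5,4) → rotate → (-3.82122,2.76555) → ×s → (-4.03903,2.92319) → (-4.04,2.92)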